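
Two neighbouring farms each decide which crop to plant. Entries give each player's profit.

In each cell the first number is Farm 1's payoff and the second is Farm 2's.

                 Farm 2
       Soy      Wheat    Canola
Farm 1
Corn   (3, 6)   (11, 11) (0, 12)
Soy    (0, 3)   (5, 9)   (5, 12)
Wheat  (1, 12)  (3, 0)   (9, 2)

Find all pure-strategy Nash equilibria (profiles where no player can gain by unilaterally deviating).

No pure-strategy Nash equilibrium.

For each strategy profile, look for a profitable unilateral deviation.
(Corn, Soy): Farm 2 can switch to Wheat (6 → 11). Not NE.
(Corn, Wheat): Farm 2 can switch to Canola (11 → 12). Not NE.
(Corn, Canola): Farm 1 can switch to Soy (0 → 5). Not NE.
(Soy, Soy): Farm 1 can switch to Corn (0 → 3). Not NE.
(Soy, Wheat): Farm 1 can switch to Corn (5 → 11). Not NE.
(Soy, Canola): Farm 1 can switch to Wheat (5 → 9). Not NE.
(The remaining 3 profiles each have a profitable deviation by the same check.)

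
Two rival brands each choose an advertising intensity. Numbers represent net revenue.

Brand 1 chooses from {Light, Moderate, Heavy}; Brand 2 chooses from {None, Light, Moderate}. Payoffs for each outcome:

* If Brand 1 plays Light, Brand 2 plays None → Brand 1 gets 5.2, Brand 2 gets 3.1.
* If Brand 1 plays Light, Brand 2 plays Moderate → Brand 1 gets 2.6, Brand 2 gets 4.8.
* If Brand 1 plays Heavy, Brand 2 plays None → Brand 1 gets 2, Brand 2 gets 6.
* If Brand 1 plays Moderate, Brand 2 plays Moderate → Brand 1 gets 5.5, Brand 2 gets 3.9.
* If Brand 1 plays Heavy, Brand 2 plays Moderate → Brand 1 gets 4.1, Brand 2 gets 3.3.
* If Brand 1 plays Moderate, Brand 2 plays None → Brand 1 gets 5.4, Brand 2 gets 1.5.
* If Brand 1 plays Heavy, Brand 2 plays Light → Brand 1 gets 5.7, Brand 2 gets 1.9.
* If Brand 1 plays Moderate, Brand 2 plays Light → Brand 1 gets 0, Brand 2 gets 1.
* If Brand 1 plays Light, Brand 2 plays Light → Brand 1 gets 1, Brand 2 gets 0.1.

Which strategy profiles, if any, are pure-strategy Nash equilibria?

For each player, find the best response to each opponent profile; mutual best responses are the pure NE.
Brand 1 against None: payoffs 5.2, 5.4, 2 → best response Moderate.
Brand 1 against Light: payoffs 1, 0, 5.7 → best response Heavy.
Brand 1 against Moderate: payoffs 2.6, 5.5, 4.1 → best response Moderate.
Brand 2 against Light: payoffs 3.1, 0.1, 4.8 → best response Moderate.
Brand 2 against Moderate: payoffs 1.5, 1, 3.9 → best response Moderate.
Brand 2 against Heavy: payoffs 6, 1.9, 3.3 → best response None.
Mutual best responses: (Moderate, Moderate).

Pure NE: (Moderate, Moderate)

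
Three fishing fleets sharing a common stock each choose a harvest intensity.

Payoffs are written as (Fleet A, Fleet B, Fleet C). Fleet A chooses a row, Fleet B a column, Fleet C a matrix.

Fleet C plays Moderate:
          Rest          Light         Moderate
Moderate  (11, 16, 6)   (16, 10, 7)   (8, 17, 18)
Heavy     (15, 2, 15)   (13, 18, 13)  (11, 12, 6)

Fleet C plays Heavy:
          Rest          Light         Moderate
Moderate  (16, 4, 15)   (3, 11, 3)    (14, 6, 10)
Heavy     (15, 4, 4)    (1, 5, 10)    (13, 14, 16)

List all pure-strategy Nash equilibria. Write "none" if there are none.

(Moderate, Rest, Moderate): Fleet A can switch to Heavy (11 → 15). Not NE.
(Moderate, Rest, Heavy): Fleet B can switch to Light (4 → 11). Not NE.
(Moderate, Light, Moderate): Fleet B can switch to Rest (10 → 16). Not NE.
(Moderate, Light, Heavy): Fleet C can switch to Moderate (3 → 7). Not NE.
(Moderate, Moderate, Moderate): Fleet A can switch to Heavy (8 → 11). Not NE.
(Moderate, Moderate, Heavy): Fleet B can switch to Light (6 → 11). Not NE.
(The remaining 6 profiles each have a profitable deviation by the same check.)

This game has no pure Nash equilibrium.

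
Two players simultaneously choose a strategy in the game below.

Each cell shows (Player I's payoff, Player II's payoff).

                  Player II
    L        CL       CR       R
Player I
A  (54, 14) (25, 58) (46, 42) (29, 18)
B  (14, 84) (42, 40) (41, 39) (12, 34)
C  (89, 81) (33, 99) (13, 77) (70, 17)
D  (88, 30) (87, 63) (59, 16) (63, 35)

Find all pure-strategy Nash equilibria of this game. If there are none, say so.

(A, L): Player I can switch to C (54 → 89). Not NE.
(A, CL): Player I can switch to B (25 → 42). Not NE.
(A, CR): Player I can switch to D (46 → 59). Not NE.
(A, R): Player I can switch to C (29 → 70). Not NE.
(B, L): Player I can switch to A (14 → 54). Not NE.
(B, CL): Player I can switch to D (42 → 87). Not NE.
(D, CL): Player I gets 87, best alternative 42; Player II gets 63, best alternative 35. No profitable deviation — NE.
(The remaining 9 profiles each have a profitable deviation by the same check.)

The unique pure-strategy Nash equilibrium is (D, CL).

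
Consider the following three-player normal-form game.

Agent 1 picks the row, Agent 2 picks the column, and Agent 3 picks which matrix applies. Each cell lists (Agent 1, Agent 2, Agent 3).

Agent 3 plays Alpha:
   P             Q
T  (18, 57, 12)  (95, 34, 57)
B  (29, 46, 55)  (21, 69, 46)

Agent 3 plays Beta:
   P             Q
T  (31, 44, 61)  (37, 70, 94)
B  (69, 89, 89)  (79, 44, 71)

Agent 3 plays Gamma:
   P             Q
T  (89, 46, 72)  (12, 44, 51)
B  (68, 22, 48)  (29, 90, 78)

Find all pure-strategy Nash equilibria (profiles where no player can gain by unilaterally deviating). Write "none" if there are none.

Mark each player's best response to every combination of opponents' strategies; a profile where every player is best-responding is a pure Nash equilibrium.
Agent 1 against (P, Alpha): payoffs 18, 29 → best response B.
Agent 1 against (P, Beta): payoffs 31, 69 → best response B.
Agent 1 against (P, Gamma): payoffs 89, 68 → best response T.
Agent 1 against (Q, Alpha): payoffs 95, 21 → best response T.
Agent 1 against (Q, Beta): payoffs 37, 79 → best response B.
Agent 1 against (Q, Gamma): payoffs 12, 29 → best response B.
Agent 2 against (T, Alpha): payoffs 57, 34 → best response P.
Agent 2 against (T, Beta): payoffs 44, 70 → best response Q.
Agent 2 against (T, Gamma): payoffs 46, 44 → best response P.
Agent 2 against (B, Alpha): payoffs 46, 69 → best response Q.
Agent 2 against (B, Beta): payoffs 89, 44 → best response P.
Agent 2 against (B, Gamma): payoffs 22, 90 → best response Q.
Agent 3 against (T, P): payoffs 12, 61, 72 → best response Gamma.
Agent 3 against (T, Q): payoffs 57, 94, 51 → best response Beta.
Agent 3 against (B, P): payoffs 55, 89, 48 → best response Beta.
Agent 3 against (B, Q): payoffs 46, 71, 78 → best response Gamma.
Mutual best responses: (T, P, Gamma); (B, P, Beta); (B, Q, Gamma).

Pure-strategy Nash equilibria: (T, P, Gamma), (B, P, Beta), (B, Q, Gamma)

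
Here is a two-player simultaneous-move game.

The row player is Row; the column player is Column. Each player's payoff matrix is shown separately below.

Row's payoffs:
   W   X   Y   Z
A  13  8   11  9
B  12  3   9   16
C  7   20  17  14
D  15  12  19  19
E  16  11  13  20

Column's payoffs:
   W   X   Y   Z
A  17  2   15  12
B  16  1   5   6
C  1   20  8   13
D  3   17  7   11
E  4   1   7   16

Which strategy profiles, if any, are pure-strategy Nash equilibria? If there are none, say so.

Check each profile: it is a Nash equilibrium iff no player can strictly gain by switching unilaterally.
(A, W): Row can switch to D (13 → 15). Not NE.
(A, X): Row can switch to C (8 → 20). Not NE.
(A, Y): Row can switch to C (11 → 17). Not NE.
(A, Z): Row can switch to B (9 → 16). Not NE.
(B, W): Row can switch to A (12 → 13). Not NE.
(B, X): Row can switch to A (3 → 8). Not NE.
(B, Y): Row can switch to A (9 → 11). Not NE.
(B, Z): Row can switch to D (16 → 19). Not NE.
(C, X): Row gets 20, best alternative 12; Column gets 20, best alternative 13. No profitable deviation — NE.
(E, Z): Row gets 20, best alternative 19; Column gets 16, best alternative 7. No profitable deviation — NE.
(The remaining 10 profiles each have a profitable deviation by the same check.)

Pure-strategy Nash equilibria: (C, X); (E, Z)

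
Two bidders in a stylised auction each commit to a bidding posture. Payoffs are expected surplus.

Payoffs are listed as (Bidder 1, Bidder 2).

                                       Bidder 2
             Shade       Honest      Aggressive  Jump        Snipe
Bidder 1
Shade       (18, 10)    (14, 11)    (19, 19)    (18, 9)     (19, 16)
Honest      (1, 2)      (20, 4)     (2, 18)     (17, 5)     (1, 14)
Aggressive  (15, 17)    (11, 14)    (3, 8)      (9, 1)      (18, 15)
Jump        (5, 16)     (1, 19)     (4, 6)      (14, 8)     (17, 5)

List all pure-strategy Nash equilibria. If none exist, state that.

Bidder 1 against Shade: payoffs 18, 1, 15, 5 → best response Shade.
Bidder 1 against Honest: payoffs 14, 20, 11, 1 → best response Honest.
Bidder 1 against Aggressive: payoffs 19, 2, 3, 4 → best response Shade.
Bidder 1 against Jump: payoffs 18, 17, 9, 14 → best response Shade.
Bidder 1 against Snipe: payoffs 19, 1, 18, 17 → best response Shade.
Bidder 2 against Shade: payoffs 10, 11, 19, 9, 16 → best response Aggressive.
Bidder 2 against Honest: payoffs 2, 4, 18, 5, 14 → best response Aggressive.
Bidder 2 against Aggressive: payoffs 17, 14, 8, 1, 15 → best response Shade.
Bidder 2 against Jump: payoffs 16, 19, 6, 8, 5 → best response Honest.
Mutual best responses: (Shade, Aggressive).

Pure NE: (Shade, Aggressive)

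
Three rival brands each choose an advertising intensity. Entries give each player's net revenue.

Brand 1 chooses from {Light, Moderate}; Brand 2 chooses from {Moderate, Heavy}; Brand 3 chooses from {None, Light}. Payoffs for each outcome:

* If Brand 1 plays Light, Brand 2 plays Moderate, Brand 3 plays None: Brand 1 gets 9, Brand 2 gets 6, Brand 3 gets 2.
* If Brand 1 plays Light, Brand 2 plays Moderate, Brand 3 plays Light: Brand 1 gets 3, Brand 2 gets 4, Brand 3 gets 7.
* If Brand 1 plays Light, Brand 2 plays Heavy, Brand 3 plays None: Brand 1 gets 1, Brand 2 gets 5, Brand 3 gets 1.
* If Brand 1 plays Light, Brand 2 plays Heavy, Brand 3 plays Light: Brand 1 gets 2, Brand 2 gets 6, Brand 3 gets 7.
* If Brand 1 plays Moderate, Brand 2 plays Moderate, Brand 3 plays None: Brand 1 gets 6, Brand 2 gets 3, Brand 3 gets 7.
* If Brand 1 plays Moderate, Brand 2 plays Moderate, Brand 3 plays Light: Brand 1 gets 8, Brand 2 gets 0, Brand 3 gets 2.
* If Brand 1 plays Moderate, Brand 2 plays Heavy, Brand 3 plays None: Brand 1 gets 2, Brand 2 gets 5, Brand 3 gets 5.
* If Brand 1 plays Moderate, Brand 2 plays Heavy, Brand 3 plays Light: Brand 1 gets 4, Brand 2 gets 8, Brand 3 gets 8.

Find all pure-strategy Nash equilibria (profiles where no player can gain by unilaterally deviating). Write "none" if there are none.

Brand 1 against (Moderate, None): payoffs 9, 6 → best response Light.
Brand 1 against (Moderate, Light): payoffs 3, 8 → best response Moderate.
Brand 1 against (Heavy, None): payoffs 1, 2 → best response Moderate.
Brand 1 against (Heavy, Light): payoffs 2, 4 → best response Moderate.
Brand 2 against (Light, None): payoffs 6, 5 → best response Moderate.
Brand 2 against (Light, Light): payoffs 4, 6 → best response Heavy.
Brand 2 against (Moderate, None): payoffs 3, 5 → best response Heavy.
Brand 2 against (Moderate, Light): payoffs 0, 8 → best response Heavy.
Brand 3 against (Light, Moderate): payoffs 2, 7 → best response Light.
Brand 3 against (Light, Heavy): payoffs 1, 7 → best response Light.
Brand 3 against (Moderate, Moderate): payoffs 7, 2 → best response None.
Brand 3 against (Moderate, Heavy): payoffs 5, 8 → best response Light.
Mutual best responses: (Moderate, Heavy, Light).

(Moderate, Heavy, Light)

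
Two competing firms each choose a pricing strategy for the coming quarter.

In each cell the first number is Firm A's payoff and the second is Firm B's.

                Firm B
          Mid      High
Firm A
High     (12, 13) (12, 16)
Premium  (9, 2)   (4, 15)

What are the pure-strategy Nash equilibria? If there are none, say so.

(High, High)

Firm A against Mid: payoffs 12, 9 → best response High.
Firm A against High: payoffs 12, 4 → best response High.
Firm B against High: payoffs 13, 16 → best response High.
Firm B against Premium: payoffs 2, 15 → best response High.
Mutual best responses: (High, High).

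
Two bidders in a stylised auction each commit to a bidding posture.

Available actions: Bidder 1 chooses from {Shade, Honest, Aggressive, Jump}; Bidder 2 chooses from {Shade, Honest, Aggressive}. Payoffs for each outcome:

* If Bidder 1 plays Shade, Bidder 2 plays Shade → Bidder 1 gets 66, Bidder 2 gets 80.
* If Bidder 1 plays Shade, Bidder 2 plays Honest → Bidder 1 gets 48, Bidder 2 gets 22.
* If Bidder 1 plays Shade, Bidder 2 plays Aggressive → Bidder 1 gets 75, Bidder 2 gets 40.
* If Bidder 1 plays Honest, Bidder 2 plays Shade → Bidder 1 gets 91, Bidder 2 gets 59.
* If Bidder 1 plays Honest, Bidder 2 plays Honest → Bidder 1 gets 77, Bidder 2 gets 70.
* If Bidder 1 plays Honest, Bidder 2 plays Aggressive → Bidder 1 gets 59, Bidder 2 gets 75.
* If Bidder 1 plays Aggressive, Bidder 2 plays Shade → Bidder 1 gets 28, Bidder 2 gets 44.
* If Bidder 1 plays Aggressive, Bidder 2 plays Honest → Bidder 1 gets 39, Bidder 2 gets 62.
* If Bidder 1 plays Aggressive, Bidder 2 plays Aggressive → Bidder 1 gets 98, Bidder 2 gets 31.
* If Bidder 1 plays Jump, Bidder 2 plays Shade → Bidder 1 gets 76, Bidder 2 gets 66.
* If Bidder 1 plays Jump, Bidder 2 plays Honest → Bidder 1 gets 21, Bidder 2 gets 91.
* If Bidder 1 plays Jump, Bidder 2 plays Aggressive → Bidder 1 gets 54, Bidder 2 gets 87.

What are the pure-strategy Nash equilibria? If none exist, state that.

For each player, find the best response to each opponent profile; mutual best responses are the pure NE.
Bidder 1 against Shade: payoffs 66, 91, 28, 76 → best response Honest.
Bidder 1 against Honest: payoffs 48, 77, 39, 21 → best response Honest.
Bidder 1 against Aggressive: payoffs 75, 59, 98, 54 → best response Aggressive.
Bidder 2 against Shade: payoffs 80, 22, 40 → best response Shade.
Bidder 2 against Honest: payoffs 59, 70, 75 → best response Aggressive.
Bidder 2 against Aggressive: payoffs 44, 62, 31 → best response Honest.
Bidder 2 against Jump: payoffs 66, 91, 87 → best response Honest.
No profile is a mutual best response for all players.

No pure-strategy Nash equilibrium.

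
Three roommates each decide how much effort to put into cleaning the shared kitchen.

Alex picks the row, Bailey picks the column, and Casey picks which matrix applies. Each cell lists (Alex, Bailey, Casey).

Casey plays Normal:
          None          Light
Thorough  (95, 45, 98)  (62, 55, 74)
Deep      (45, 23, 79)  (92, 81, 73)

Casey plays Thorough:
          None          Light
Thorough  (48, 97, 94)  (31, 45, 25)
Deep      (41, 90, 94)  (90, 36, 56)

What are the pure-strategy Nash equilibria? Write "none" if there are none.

For each player, find the best response to each opponent profile; mutual best responses are the pure NE.
Alex against (None, Normal): payoffs 95, 45 → best response Thorough.
Alex against (None, Thorough): payoffs 48, 41 → best response Thorough.
Alex against (Light, Normal): payoffs 62, 92 → best response Deep.
Alex against (Light, Thorough): payoffs 31, 90 → best response Deep.
Bailey against (Thorough, Normal): payoffs 45, 55 → best response Light.
Bailey against (Thorough, Thorough): payoffs 97, 45 → best response None.
Bailey against (Deep, Normal): payoffs 23, 81 → best response Light.
Bailey against (Deep, Thorough): payoffs 90, 36 → best response None.
Casey against (Thorough, None): payoffs 98, 94 → best response Normal.
Casey against (Thorough, Light): payoffs 74, 25 → best response Normal.
Casey against (Deep, None): payoffs 79, 94 → best response Thorough.
Casey against (Deep, Light): payoffs 73, 56 → best response Normal.
Mutual best responses: (Deep, Light, Normal).

(Deep, Light, Normal)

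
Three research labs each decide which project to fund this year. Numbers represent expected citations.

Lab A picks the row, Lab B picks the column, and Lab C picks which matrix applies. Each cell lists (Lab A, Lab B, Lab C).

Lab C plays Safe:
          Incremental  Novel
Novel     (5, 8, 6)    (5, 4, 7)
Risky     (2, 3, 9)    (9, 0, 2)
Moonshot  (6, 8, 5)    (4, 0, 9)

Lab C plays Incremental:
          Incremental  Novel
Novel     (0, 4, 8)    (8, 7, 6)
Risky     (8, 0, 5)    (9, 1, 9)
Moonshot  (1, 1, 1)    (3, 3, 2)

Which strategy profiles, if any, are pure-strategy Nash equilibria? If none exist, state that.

(Novel, Incremental, Safe): Lab A can switch to Moonshot (5 → 6). Not NE.
(Novel, Incremental, Incremental): Lab A can switch to Risky (0 → 8). Not NE.
(Novel, Novel, Safe): Lab A can switch to Risky (5 → 9). Not NE.
(Novel, Novel, Incremental): Lab A can switch to Risky (8 → 9). Not NE.
(Risky, Incremental, Safe): Lab A can switch to Novel (2 → 5). Not NE.
(Risky, Incremental, Incremental): Lab B can switch to Novel (0 → 1). Not NE.
(Risky, Novel, Safe): Lab B can switch to Incremental (0 → 3). Not NE.
(Risky, Novel, Incremental): Lab A gets 9, best alternative 8; Lab B gets 1, best alternative 0; Lab C gets 9, best alternative 2. No profitable deviation — NE.
(Moonshot, Incremental, Safe): Lab A gets 6, best alternative 5; Lab B gets 8, best alternative 0; Lab C gets 5, best alternative 1. No profitable deviation — NE.
(Moonshot, Incremental, Incremental): Lab A can switch to Risky (1 → 8). Not NE.
(Moonshot, Novel, Safe): Lab A can switch to Novel (4 → 5). Not NE.
(Moonshot, Novel, Incremental): Lab A can switch to Novel (3 → 8). Not NE.

Pure-strategy Nash equilibria: (Risky, Novel, Incremental) and (Moonshot, Incremental, Safe)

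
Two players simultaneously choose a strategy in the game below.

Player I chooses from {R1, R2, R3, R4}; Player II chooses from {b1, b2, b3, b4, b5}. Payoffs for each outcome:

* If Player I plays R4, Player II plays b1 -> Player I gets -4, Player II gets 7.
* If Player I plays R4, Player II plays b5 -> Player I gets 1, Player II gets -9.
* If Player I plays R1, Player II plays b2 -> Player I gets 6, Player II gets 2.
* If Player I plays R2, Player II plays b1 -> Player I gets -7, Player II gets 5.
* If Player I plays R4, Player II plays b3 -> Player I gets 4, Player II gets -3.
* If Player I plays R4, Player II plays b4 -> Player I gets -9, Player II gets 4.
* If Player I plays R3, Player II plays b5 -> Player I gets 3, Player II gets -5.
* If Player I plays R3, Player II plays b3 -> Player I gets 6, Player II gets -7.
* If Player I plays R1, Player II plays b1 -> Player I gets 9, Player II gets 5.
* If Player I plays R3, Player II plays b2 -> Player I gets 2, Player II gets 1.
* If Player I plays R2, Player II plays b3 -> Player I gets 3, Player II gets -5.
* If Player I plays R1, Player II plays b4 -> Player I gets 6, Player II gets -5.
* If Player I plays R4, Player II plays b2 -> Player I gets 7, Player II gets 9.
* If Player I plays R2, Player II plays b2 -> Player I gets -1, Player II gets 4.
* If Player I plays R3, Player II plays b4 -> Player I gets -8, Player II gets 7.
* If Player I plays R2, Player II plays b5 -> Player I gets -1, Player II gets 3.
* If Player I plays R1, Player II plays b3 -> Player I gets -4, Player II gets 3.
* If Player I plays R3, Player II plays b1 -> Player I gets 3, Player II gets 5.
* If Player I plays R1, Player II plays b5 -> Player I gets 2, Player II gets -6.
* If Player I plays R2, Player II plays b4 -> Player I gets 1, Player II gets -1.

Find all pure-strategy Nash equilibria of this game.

Player I against b1: payoffs 9, -7, 3, -4 → best response R1.
Player I against b2: payoffs 6, -1, 2, 7 → best response R4.
Player I against b3: payoffs -4, 3, 6, 4 → best response R3.
Player I against b4: payoffs 6, 1, -8, -9 → best response R1.
Player I against b5: payoffs 2, -1, 3, 1 → best response R3.
Player II against R1: payoffs 5, 2, 3, -5, -6 → best response b1.
Player II against R2: payoffs 5, 4, -5, -1, 3 → best response b1.
Player II against R3: payoffs 5, 1, -7, 7, -5 → best response b4.
Player II against R4: payoffs 7, 9, -3, 4, -9 → best response b2.
Mutual best responses: (R1, b1); (R4, b2).

Pure-strategy Nash equilibria: (R1, b1) and (R4, b2)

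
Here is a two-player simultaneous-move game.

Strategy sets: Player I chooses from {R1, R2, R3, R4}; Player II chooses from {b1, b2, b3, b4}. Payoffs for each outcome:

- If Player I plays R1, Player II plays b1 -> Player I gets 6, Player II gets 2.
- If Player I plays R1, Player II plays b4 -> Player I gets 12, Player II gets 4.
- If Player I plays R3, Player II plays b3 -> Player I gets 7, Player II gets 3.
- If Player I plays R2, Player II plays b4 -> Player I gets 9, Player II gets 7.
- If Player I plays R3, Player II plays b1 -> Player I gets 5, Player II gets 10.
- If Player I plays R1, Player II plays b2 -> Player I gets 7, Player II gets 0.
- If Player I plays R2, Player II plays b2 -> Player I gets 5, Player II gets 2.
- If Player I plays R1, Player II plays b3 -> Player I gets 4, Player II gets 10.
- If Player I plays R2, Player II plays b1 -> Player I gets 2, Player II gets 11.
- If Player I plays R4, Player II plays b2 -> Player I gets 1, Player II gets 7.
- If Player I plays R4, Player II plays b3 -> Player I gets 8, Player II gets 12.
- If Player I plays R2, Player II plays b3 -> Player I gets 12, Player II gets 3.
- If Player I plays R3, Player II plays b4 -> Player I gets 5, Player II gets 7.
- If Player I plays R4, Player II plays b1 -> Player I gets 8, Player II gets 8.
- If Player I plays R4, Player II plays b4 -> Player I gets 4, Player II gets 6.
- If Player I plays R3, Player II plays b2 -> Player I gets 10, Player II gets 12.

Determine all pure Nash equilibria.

(R1, b1): Player I can switch to R4 (6 → 8). Not NE.
(R1, b2): Player I can switch to R3 (7 → 10). Not NE.
(R1, b3): Player I can switch to R2 (4 → 12). Not NE.
(R1, b4): Player II can switch to b3 (4 → 10). Not NE.
(R2, b1): Player I can switch to R1 (2 → 6). Not NE.
(R2, b2): Player I can switch to R1 (5 → 7). Not NE.
(R3, b2): Player I gets 10, best alternative 7; Player II gets 12, best alternative 10. No profitable deviation — NE.
(The remaining 9 profiles each have a profitable deviation by the same check.)

The unique pure-strategy Nash equilibrium is (R3, b2).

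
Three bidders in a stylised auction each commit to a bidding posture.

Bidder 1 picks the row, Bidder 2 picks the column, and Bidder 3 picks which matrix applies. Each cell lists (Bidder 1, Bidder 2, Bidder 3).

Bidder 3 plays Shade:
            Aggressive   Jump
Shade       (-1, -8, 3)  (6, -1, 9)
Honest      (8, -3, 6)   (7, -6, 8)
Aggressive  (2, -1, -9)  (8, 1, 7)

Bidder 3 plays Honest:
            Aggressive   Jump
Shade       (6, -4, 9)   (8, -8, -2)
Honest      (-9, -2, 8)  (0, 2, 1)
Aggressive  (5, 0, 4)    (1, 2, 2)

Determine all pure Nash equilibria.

The pure Nash equilibria are (Shade, Aggressive, Honest) and (Aggressive, Jump, Shade).

Bidder 1 against (Aggressive, Shade): payoffs -1, 8, 2 → best response Honest.
Bidder 1 against (Aggressive, Honest): payoffs 6, -9, 5 → best response Shade.
Bidder 1 against (Jump, Shade): payoffs 6, 7, 8 → best response Aggressive.
Bidder 1 against (Jump, Honest): payoffs 8, 0, 1 → best response Shade.
Bidder 2 against (Shade, Shade): payoffs -8, -1 → best response Jump.
Bidder 2 against (Shade, Honest): payoffs -4, -8 → best response Aggressive.
Bidder 2 against (Honest, Shade): payoffs -3, -6 → best response Aggressive.
Bidder 2 against (Honest, Honest): payoffs -2, 2 → best response Jump.
Bidder 2 against (Aggressive, Shade): payoffs -1, 1 → best response Jump.
Bidder 2 against (Aggressive, Honest): payoffs 0, 2 → best response Jump.
Bidder 3 against (Shade, Aggressive): payoffs 3, 9 → best response Honest.
Bidder 3 against (Shade, Jump): payoffs 9, -2 → best response Shade.
Bidder 3 against (Honest, Aggressive): payoffs 6, 8 → best response Honest.
Bidder 3 against (Honest, Jump): payoffs 8, 1 → best response Shade.
Bidder 3 against (Aggressive, Aggressive): payoffs -9, 4 → best response Honest.
Bidder 3 against (Aggressive, Jump): payoffs 7, 2 → best response Shade.
Mutual best responses: (Shade, Aggressive, Honest); (Aggressive, Jump, Shade).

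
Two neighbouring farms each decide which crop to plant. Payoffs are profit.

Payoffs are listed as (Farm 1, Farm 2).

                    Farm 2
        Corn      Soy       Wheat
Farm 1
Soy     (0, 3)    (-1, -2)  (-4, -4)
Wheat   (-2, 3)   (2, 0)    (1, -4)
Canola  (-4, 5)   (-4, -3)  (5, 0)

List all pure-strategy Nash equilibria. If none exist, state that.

The unique pure-strategy Nash equilibrium is (Soy, Corn).

Farm 1 against Corn: payoffs 0, -2, -4 → best response Soy.
Farm 1 against Soy: payoffs -1, 2, -4 → best response Wheat.
Farm 1 against Wheat: payoffs -4, 1, 5 → best response Canola.
Farm 2 against Soy: payoffs 3, -2, -4 → best response Corn.
Farm 2 against Wheat: payoffs 3, 0, -4 → best response Corn.
Farm 2 against Canola: payoffs 5, -3, 0 → best response Corn.
Mutual best responses: (Soy, Corn).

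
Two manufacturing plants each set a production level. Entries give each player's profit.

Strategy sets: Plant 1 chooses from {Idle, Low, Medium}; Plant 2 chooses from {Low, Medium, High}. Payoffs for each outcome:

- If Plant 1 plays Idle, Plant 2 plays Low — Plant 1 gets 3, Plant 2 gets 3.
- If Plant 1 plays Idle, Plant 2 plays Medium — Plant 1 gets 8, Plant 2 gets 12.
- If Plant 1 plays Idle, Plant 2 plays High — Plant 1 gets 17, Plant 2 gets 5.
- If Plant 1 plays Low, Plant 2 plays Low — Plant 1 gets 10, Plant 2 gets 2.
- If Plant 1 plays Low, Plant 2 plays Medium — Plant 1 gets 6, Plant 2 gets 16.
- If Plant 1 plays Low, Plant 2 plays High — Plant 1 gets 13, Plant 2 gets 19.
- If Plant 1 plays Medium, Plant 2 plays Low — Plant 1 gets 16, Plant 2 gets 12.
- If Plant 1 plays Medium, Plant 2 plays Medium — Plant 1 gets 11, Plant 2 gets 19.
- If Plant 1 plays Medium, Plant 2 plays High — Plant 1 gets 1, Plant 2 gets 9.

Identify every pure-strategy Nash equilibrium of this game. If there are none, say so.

Pure NE: (Medium, Medium)

For each strategy profile, look for a profitable unilateral deviation.
(Idle, Low): Plant 1 can switch to Low (3 → 10). Not NE.
(Idle, Medium): Plant 1 can switch to Medium (8 → 11). Not NE.
(Idle, High): Plant 2 can switch to Medium (5 → 12). Not NE.
(Low, Low): Plant 1 can switch to Medium (10 → 16). Not NE.
(Low, Medium): Plant 1 can switch to Idle (6 → 8). Not NE.
(Low, High): Plant 1 can switch to Idle (13 → 17). Not NE.
(Medium, Medium): Plant 1 gets 11, best alternative 8; Plant 2 gets 19, best alternative 12. No profitable deviation — NE.
(The remaining 2 profiles each have a profitable deviation by the same check.)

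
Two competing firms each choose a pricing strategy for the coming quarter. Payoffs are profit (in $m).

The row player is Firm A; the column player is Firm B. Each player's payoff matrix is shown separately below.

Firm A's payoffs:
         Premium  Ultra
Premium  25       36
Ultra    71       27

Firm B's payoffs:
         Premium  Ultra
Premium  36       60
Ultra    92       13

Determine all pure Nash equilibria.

(Premium, Premium): Firm A can switch to Ultra (25 → 71). Not NE.
(Premium, Ultra): Firm A gets 36, best alternative 27; Firm B gets 60, best alternative 36. No profitable deviation — NE.
(Ultra, Premium): Firm A gets 71, best alternative 25; Firm B gets 92, best alternative 13. No profitable deviation — NE.
(Ultra, Ultra): Firm A can switch to Premium (27 → 36). Not NE.

The pure Nash equilibria are (Premium, Ultra), (Ultra, Premium).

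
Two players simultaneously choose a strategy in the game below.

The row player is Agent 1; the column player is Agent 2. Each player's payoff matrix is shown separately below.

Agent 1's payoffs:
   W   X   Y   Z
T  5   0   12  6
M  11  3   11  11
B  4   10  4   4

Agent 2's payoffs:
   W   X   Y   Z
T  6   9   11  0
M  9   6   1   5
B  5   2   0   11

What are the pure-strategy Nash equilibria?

The pure Nash equilibria are (T, Y); (M, W).

For each strategy profile, look for a profitable unilateral deviation.
(T, W): Agent 1 can switch to M (5 → 11). Not NE.
(T, X): Agent 1 can switch to M (0 → 3). Not NE.
(T, Y): Agent 1 gets 12, best alternative 11; Agent 2 gets 11, best alternative 9. No profitable deviation — NE.
(T, Z): Agent 1 can switch to M (6 → 11). Not NE.
(M, W): Agent 1 gets 11, best alternative 5; Agent 2 gets 9, best alternative 6. No profitable deviation — NE.
(M, X): Agent 1 can switch to B (3 → 10). Not NE.
(M, Y): Agent 1 can switch to T (11 → 12). Not NE.
(M, Z): Agent 2 can switch to W (5 → 9). Not NE.
(B, W): Agent 1 can switch to T (4 → 5). Not NE.
(B, X): Agent 2 can switch to W (2 → 5). Not NE.
(B, Y): Agent 1 can switch to T (4 → 12). Not NE.
(B, Z): Agent 1 can switch to T (4 → 6). Not NE.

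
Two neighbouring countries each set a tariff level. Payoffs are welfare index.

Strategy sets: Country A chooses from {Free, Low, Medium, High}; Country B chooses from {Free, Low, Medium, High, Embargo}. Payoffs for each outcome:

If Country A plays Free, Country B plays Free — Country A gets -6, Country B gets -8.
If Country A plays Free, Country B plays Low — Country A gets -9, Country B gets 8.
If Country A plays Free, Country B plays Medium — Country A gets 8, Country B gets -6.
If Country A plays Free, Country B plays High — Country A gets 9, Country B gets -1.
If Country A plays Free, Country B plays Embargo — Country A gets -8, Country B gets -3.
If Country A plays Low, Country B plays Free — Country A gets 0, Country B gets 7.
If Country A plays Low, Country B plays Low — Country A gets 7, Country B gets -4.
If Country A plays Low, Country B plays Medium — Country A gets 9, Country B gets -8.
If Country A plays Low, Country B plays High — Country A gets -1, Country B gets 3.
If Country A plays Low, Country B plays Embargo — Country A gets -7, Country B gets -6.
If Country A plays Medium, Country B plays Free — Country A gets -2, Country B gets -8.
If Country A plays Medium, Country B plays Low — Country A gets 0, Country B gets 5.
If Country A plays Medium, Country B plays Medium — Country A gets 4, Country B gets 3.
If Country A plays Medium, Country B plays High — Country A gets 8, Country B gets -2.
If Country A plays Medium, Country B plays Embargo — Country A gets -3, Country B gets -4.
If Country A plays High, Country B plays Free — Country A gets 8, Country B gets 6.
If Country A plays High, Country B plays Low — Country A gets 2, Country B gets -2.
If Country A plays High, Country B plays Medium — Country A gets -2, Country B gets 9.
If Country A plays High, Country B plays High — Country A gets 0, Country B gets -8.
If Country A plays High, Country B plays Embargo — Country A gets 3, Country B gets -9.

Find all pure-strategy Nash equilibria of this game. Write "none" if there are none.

There is no pure-strategy Nash equilibrium.

(Free, Free): Country A can switch to Low (-6 → 0). Not NE.
(Free, Low): Country A can switch to Low (-9 → 7). Not NE.
(Free, Medium): Country A can switch to Low (8 → 9). Not NE.
(Free, High): Country B can switch to Low (-1 → 8). Not NE.
(Free, Embargo): Country A can switch to Low (-8 → -7). Not NE.
(Low, Free): Country A can switch to High (0 → 8). Not NE.
(Low, Low): Country B can switch to Free (-4 → 7). Not NE.
(Low, Medium): Country B can switch to Free (-8 → 7). Not NE.
(Low, High): Country A can switch to Free (-1 → 9). Not NE.
(Low, Embargo): Country A can switch to Medium (-7 → -3). Not NE.
(The remaining 10 profiles each have a profitable deviation by the same check.)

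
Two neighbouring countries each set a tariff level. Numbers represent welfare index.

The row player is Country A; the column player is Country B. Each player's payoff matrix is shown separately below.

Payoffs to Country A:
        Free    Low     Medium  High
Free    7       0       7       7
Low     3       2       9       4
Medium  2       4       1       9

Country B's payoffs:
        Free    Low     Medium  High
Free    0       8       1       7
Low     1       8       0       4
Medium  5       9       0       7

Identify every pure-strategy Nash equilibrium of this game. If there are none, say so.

(Medium, Low)

Country A against Free: payoffs 7, 3, 2 → best response Free.
Country A against Low: payoffs 0, 2, 4 → best response Medium.
Country A against Medium: payoffs 7, 9, 1 → best response Low.
Country A against High: payoffs 7, 4, 9 → best response Medium.
Country B against Free: payoffs 0, 8, 1, 7 → best response Low.
Country B against Low: payoffs 1, 8, 0, 4 → best response Low.
Country B against Medium: payoffs 5, 9, 0, 7 → best response Low.
Mutual best responses: (Medium, Low).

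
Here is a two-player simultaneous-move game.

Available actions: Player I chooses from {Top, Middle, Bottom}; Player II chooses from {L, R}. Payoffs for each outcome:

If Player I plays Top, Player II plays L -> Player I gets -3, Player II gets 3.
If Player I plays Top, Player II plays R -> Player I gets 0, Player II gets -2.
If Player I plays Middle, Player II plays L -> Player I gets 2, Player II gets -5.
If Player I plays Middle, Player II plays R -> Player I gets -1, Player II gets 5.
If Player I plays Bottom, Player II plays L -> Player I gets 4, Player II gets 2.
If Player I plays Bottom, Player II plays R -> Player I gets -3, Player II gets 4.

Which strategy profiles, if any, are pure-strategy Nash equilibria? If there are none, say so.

Mark each player's best response to every combination of opponents' strategies; a profile where every player is best-responding is a pure Nash equilibrium.
Player I against L: payoffs -3, 2, 4 → best response Bottom.
Player I against R: payoffs 0, -1, -3 → best response Top.
Player II against Top: payoffs 3, -2 → best response L.
Player II against Middle: payoffs -5, 5 → best response R.
Player II against Bottom: payoffs 2, 4 → best response R.
No profile is a mutual best response for all players.

This game has no pure Nash equilibrium.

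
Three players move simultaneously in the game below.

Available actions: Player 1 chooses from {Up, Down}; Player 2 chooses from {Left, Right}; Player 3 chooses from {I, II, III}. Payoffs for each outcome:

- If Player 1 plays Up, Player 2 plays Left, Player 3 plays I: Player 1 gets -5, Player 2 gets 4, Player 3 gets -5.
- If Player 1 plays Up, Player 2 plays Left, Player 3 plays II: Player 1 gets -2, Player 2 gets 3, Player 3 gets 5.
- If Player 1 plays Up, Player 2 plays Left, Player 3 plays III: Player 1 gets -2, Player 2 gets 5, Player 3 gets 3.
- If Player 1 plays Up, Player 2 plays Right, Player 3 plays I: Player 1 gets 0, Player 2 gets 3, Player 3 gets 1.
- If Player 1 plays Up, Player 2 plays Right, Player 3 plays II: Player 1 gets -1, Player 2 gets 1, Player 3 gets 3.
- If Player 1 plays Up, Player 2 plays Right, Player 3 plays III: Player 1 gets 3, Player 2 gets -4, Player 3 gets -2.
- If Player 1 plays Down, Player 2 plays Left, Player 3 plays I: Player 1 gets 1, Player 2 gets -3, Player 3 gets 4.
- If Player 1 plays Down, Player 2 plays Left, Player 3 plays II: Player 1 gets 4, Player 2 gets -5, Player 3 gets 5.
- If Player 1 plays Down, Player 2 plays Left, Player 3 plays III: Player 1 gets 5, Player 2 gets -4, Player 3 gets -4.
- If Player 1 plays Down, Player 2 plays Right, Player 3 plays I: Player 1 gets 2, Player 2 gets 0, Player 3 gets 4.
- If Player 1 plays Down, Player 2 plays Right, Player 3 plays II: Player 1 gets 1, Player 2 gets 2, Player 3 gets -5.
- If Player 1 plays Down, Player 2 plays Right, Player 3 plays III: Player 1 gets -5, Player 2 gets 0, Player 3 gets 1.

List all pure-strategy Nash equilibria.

The unique pure-strategy Nash equilibrium is (Down, Right, I).

Player 1 against (Left, I): payoffs -5, 1 → best response Down.
Player 1 against (Left, II): payoffs -2, 4 → best response Down.
Player 1 against (Left, III): payoffs -2, 5 → best response Down.
Player 1 against (Right, I): payoffs 0, 2 → best response Down.
Player 1 against (Right, II): payoffs -1, 1 → best response Down.
Player 1 against (Right, III): payoffs 3, -5 → best response Up.
Player 2 against (Up, I): payoffs 4, 3 → best response Left.
Player 2 against (Up, II): payoffs 3, 1 → best response Left.
Player 2 against (Up, III): payoffs 5, -4 → best response Left.
Player 2 against (Down, I): payoffs -3, 0 → best response Right.
Player 2 against (Down, II): payoffs -5, 2 → best response Right.
Player 2 against (Down, III): payoffs -4, 0 → best response Right.
Player 3 against (Up, Left): payoffs -5, 5, 3 → best response II.
Player 3 against (Up, Right): payoffs 1, 3, -2 → best response II.
Player 3 against (Down, Left): payoffs 4, 5, -4 → best response II.
Player 3 against (Down, Right): payoffs 4, -5, 1 → best response I.
Mutual best responses: (Down, Right, I).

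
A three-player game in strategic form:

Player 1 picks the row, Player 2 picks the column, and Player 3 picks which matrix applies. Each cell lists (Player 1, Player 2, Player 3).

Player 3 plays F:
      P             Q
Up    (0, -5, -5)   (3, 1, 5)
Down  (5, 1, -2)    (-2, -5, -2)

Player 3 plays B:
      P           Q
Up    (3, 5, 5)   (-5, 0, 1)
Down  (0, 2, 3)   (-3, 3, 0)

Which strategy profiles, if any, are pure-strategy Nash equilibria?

The pure Nash equilibria are (Up, P, B) and (Up, Q, F) and (Down, Q, B).

Player 1 against (P, F): payoffs 0, 5 → best response Down.
Player 1 against (P, B): payoffs 3, 0 → best response Up.
Player 1 against (Q, F): payoffs 3, -2 → best response Up.
Player 1 against (Q, B): payoffs -5, -3 → best response Down.
Player 2 against (Up, F): payoffs -5, 1 → best response Q.
Player 2 against (Up, B): payoffs 5, 0 → best response P.
Player 2 against (Down, F): payoffs 1, -5 → best response P.
Player 2 against (Down, B): payoffs 2, 3 → best response Q.
Player 3 against (Up, P): payoffs -5, 5 → best response B.
Player 3 against (Up, Q): payoffs 5, 1 → best response F.
Player 3 against (Down, P): payoffs -2, 3 → best response B.
Player 3 against (Down, Q): payoffs -2, 0 → best response B.
Mutual best responses: (Up, P, B); (Up, Q, F); (Down, Q, B).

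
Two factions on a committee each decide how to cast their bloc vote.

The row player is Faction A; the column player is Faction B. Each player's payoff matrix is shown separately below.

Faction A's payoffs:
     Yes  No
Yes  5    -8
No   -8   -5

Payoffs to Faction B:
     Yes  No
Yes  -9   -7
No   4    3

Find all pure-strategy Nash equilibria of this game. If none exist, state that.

No pure-strategy Nash equilibrium.

(Yes, Yes): Faction B can switch to No (-9 → -7). Not NE.
(Yes, No): Faction A can switch to No (-8 → -5). Not NE.
(No, Yes): Faction A can switch to Yes (-8 → 5). Not NE.
(No, No): Faction B can switch to Yes (3 → 4). Not NE.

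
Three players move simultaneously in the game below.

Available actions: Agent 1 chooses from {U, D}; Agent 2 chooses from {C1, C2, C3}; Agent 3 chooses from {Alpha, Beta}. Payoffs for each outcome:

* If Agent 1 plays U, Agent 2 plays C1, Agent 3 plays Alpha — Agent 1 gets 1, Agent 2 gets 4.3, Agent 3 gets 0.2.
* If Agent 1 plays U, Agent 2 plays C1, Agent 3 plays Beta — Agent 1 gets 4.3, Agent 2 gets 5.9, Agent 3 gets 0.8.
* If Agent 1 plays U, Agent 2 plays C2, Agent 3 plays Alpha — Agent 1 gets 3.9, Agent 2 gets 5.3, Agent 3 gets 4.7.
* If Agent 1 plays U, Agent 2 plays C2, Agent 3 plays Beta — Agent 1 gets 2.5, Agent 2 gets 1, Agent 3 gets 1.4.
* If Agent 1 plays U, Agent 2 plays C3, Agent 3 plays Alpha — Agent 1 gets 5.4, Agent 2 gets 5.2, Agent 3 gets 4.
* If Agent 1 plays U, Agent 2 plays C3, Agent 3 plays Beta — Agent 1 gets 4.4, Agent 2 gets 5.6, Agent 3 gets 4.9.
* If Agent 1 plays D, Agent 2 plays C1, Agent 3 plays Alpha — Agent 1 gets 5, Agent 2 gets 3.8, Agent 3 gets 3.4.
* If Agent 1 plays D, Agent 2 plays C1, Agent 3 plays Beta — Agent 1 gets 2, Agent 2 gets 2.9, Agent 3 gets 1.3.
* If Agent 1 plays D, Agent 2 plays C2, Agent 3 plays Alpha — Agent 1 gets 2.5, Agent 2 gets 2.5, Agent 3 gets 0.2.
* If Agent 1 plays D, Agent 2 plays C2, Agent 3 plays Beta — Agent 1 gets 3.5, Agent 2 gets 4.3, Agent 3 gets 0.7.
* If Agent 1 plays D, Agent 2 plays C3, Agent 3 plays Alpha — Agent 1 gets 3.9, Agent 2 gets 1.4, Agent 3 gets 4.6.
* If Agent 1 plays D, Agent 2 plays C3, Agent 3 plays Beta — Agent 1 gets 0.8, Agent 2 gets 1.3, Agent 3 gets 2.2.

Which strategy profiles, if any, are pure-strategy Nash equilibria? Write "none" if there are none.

The pure Nash equilibria are (U, C1, Beta); (U, C2, Alpha); (D, C1, Alpha); (D, C2, Beta).

Agent 1 against (C1, Alpha): payoffs 1, 5 → best response D.
Agent 1 against (C1, Beta): payoffs 4.3, 2 → best response U.
Agent 1 against (C2, Alpha): payoffs 3.9, 2.5 → best response U.
Agent 1 against (C2, Beta): payoffs 2.5, 3.5 → best response D.
Agent 1 against (C3, Alpha): payoffs 5.4, 3.9 → best response U.
Agent 1 against (C3, Beta): payoffs 4.4, 0.8 → best response U.
Agent 2 against (U, Alpha): payoffs 4.3, 5.3, 5.2 → best response C2.
Agent 2 against (U, Beta): payoffs 5.9, 1, 5.6 → best response C1.
Agent 2 against (D, Alpha): payoffs 3.8, 2.5, 1.4 → best response C1.
Agent 2 against (D, Beta): payoffs 2.9, 4.3, 1.3 → best response C2.
Agent 3 against (U, C1): payoffs 0.2, 0.8 → best response Beta.
Agent 3 against (U, C2): payoffs 4.7, 1.4 → best response Alpha.
Agent 3 against (U, C3): payoffs 4, 4.9 → best response Beta.
Agent 3 against (D, C1): payoffs 3.4, 1.3 → best response Alpha.
Agent 3 against (D, C2): payoffs 0.2, 0.7 → best response Beta.
Agent 3 against (D, C3): payoffs 4.6, 2.2 → best response Alpha.
Mutual best responses: (U, C1, Beta); (U, C2, Alpha); (D, C1, Alpha); (D, C2, Beta).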